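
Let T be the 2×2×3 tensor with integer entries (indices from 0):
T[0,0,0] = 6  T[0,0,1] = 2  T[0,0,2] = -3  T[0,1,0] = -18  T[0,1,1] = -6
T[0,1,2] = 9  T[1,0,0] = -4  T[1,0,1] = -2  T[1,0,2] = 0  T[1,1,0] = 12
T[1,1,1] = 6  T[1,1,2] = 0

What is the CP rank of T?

Lower bound: the mode-1 unfolding of T (rows indexed by i, columns by (j,k) = (0,0), (0,1), (0,2), (1,0), (1,1), (1,2)) is [[6, 2, -3, -18, -6, 9], [-4, -2, 0, 12, 6, 0]].
There the 2×2 minor on rows i ∈ {0, 1}, columns (j,k) ∈ {(0,0), (0,1)} is det [[6, 2], [-4, -2]] = -4 ≠ 0, so this unfolding has rank ≥ 2; CP rank is at least every unfolding rank, so rank(T) ≥ 2. (Unfolding ranks only ever bound the CP rank from below — rank(T) can be strictly larger than all of them — so the matching upper bound has to come from an explicit 2-term decomposition.)
Upper bound — finding two terms. Every mode-2 slice of T is a multiple of one matrix: T[:,j,:] = b[j]·M with b = (1, -3) and M = [[6, 2, -3], [-4, -2, 0]] (rows indexed by i, columns by k). So it suffices to write M as a sum of two rank-1 matrices.
Splitting M by its rows (i = 0, 1), M = (1, 0)(6, 2, -3)ᵀ + (0, 1)(-4, -2, 0)ᵀ.
Hence T = (1, 0) ⊗ (1, -3) ⊗ (6, 2, -3) + (0, 1) ⊗ (1, -3) ⊗ (-4, -2, 0), so rank(T) ≤ 2.
These bounds meet, so rank(T) = 2.

2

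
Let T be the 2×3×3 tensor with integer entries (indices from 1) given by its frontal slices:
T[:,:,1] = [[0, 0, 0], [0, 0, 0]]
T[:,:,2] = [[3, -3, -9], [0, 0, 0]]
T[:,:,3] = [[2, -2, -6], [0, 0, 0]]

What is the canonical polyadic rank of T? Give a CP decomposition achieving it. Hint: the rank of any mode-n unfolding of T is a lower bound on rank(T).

Lower bound: T ≠ 0 (e.g. T[1,1,2] = 3), so rank(T) ≥ 1.
Upper bound: if T = a ⊗ b ⊗ c then every fibre of T is a multiple of the corresponding factor, so read the factors off the fibres through the nonzero entry T[1,1,2] = 3.
The mode-1 fibre T[:,1,2] = [3, 0] gives a = (1, 0) (primitive direction); the mode-2 fibre T[1,:,2] = [3, -3, -9] gives b = (1, -1, -3); then c[k] = T[1,1,k] / (a[1]·b[1]) = [0, 3, 2] / 1 = (0, 3, 2).
Expanding (1, 0) ⊗ (1, -1, -3) ⊗ (0, 3, 2) reproduces all 18 entries of T, so T = (1, 0) ⊗ (1, -1, -3) ⊗ (0, 3, 2) and rank(T) ≤ 1.
These bounds meet, so rank(T) = 1.

rank(T) = 1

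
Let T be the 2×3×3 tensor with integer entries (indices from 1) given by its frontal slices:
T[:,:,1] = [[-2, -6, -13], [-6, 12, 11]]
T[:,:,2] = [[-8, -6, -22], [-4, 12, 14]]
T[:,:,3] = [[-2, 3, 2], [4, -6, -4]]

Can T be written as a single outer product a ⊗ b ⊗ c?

No

The mode-3 unfolding of T (rows indexed by k, columns by (i,j) = (1,1), (1,2), (1,3), (2,1), (2,2), (2,3)) is [[-2, -6, -13, -6, 12, 11], [-8, -6, -22, -4, 12, 14], [-2, 3, 2, 4, -6, -4]].
There the 2×2 minor on rows k ∈ {1, 2}, columns (i,j) ∈ {(1,1), (1,2)} is det [[-2, -6], [-8, -6]] = -36 ≠ 0, so this unfolding has rank ≥ 2; CP rank is at least every unfolding rank, so rank(T) ≥ 2.
In particular rank(T) ≥ 2 > 1, so T is not rank-1.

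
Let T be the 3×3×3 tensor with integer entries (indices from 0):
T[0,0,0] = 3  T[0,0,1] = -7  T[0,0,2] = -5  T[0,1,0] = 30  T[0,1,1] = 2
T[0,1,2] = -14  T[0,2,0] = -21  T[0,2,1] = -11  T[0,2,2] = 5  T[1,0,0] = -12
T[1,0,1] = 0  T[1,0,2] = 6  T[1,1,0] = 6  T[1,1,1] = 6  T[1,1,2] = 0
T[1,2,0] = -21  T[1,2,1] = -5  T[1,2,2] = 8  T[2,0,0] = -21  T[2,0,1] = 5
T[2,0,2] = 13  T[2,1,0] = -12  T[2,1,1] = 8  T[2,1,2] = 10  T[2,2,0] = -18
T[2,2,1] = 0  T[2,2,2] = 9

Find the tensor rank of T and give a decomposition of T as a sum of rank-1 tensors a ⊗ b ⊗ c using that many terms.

Lower bound: the mode-3 unfolding of T (rows indexed by k, columns by (i,j) = (0,0), (0,1), (0,2), (1,0), (1,1), (1,2), (2,0), (2,1), (2,2)) is [[3, 30, -21, -12, 6, -21, -21, -12, -18], [-7, 2, -11, 0, 6, -5, 5, 8, 0], [-5, -14, 5, 6, 0, 8, 13, 10, 9]].
There the 2×2 minor on rows k ∈ {0, 1}, columns (i,j) ∈ {(0,0), (0,1)} is det [[3, 30], [-7, 2]] = 216 ≠ 0, so this unfolding has rank ≥ 2; CP rank is at least every unfolding rank, so rank(T) ≥ 2. (Unfolding ranks only ever bound the CP rank from below — rank(T) can be strictly larger than all of them — so the matching upper bound has to come from an explicit 2-term decomposition.)
Upper bound — finding two terms. Write S_k = T[:,:,k] for the frontal slices: S₀ = [[3, 30, -21], [-12, 6, -21], [-21, -12, -18]], S₁ = [[-7, 2, -11], [0, 6, -5], [5, 8, 0]], S₂ = [[-5, -14, 5], [6, 0, 8], [13, 10, 9]].
If T = a₁ ⊗ b₁ ⊗ c₁ + a₂ ⊗ b₂ ⊗ c₂ then each S_k = c₁[k]·a₁b₁ᵀ + c₂[k]·a₂b₂ᵀ. S₀ and S₁ are linearly independent, so a₁b₁ᵀ and a₂b₂ᵀ must span the same plane of matrices: they are the rank-1 matrices of the form x·S₀ + y·S₁.
The 2×2 minor of x·S₀ + y·S₁ on rows {0,1}, columns {0,1} is 378·x² − 42·y² = 42·(3·x − y)(3·x + y), vanishing at (x:y) = (1:3) and (1:-3).
M₁ = S₀ + 3·S₁ = [[-18, 36, -54], [-12, 24, -36], [-6, 12, -18]] = (-6)·[3, 2, 1][1, -2, 3]ᵀ and M₂ = S₀ − 3·S₁ = [[24, 24, 12], [-12, -12, -6], [-36, -36, -18]] = 6·[2, -1, -3][2, 2, 1]ᵀ, so take a₁ = [3, 2, 1], b₁ = [1, -2, 3], a₂ = [2, -1, -3], b₂ = [2, 2, 1].
Each slice is an integer combination of E₁ = a₁b₁ᵀ and E₂ = a₂b₂ᵀ: S₀ = −3·E₁ + 3·E₂, S₁ = −E₁ − E₂, S₂ = E₁ − 2·E₂; reading off coefficients, c₁ = [-3, -1, 1] and c₂ = [3, -1, -2].
Hence T = [3, 2, 1] ⊗ [1, -2, 3] ⊗ [-3, -1, 1] + [2, -1, -3] ⊗ [2, 2, 1] ⊗ [3, -1, -2], so rank(T) ≤ 2.
These bounds meet, so rank(T) = 2.

rank(T) = 2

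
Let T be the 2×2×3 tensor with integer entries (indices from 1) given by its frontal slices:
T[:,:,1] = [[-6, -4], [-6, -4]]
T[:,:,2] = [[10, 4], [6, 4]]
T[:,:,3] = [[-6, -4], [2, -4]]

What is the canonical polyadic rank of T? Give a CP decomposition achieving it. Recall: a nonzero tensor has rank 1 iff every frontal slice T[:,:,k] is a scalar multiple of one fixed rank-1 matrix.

Lower bound: the mode-3 unfolding of T (rows indexed by k, columns by (i,j) = (1,1), (1,2), (2,1), (2,2)) is [[-6, -4, -6, -4], [10, 4, 6, 4], [-6, -4, 2, -4]].
There the 3×3 minor on rows k ∈ {1, 2, 3}, columns (i,j) ∈ {(1,1), (1,2), (2,1)} is det [[-6, -4, -6], [10, 4, 6], [-6, -4, 2]] = 128 ≠ 0, so this unfolding has rank ≥ 3; CP rank is at least every unfolding rank, so rank(T) ≥ 3. (Unfolding ranks only ever bound the CP rank from below — rank(T) can be strictly larger than all of them — so the matching upper bound has to come from an explicit 3-term decomposition.)
Upper bound: T is a sum of 3 rank-1 terms, T = [0, 1] ⊗ [1, 0] ⊗ [0, -4, 8] + [1, 1] ⊗ [1, 0] ⊗ [2, 2, 2] + [1, 1] ⊗ [2, 1] ⊗ [-4, 4, -4] (one valid choice — decompositions are not unique — normalised so each a, b is primitive with positive first nonzero entry; check it by expanding all entries), so rank(T) ≤ 3.
These bounds meet, so rank(T) = 3.

rank(T) = 3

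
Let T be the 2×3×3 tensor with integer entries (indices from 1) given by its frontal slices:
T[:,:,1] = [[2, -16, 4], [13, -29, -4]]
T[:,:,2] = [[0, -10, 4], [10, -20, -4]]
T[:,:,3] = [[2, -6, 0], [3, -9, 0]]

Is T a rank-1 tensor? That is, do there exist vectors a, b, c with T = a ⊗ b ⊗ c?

No

The mode-1 unfolding of T (rows indexed by i, columns by (j,k) = (1,1), (1,2), (1,3), (2,1), (2,2), (2,3), (3,1), (3,2), (3,3)) is [[2, 0, 2, -16, -10, -6, 4, 4, 0], [13, 10, 3, -29, -20, -9, -4, -4, 0]].
There the 2×2 minor on rows i ∈ {1, 2}, columns (j,k) ∈ {(1,1), (1,2)} is det [[2, 0], [13, 10]] = 20 ≠ 0, so this unfolding has rank ≥ 2; CP rank is at least every unfolding rank, so rank(T) ≥ 2.
In particular rank(T) ≥ 2 > 1, so T is not rank-1.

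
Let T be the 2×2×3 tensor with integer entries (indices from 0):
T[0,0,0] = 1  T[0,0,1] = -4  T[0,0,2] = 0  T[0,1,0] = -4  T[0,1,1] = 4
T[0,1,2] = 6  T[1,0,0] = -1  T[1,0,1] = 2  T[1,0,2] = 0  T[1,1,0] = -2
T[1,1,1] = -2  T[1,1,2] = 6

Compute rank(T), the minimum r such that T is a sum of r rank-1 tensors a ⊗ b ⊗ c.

Lower bound: the mode-3 unfolding of T (rows indexed by k, columns by (i,j) = (0,0), (0,1), (1,0), (1,1)) is [[1, -4, -1, -2], [-4, 4, 2, -2], [0, 6, 0, 6]].
There the 3×3 minor on rows k ∈ {0, 1, 2}, columns (i,j) ∈ {(0,0), (0,1), (1,0)} is det [[1, -4, -1], [-4, 4, 2], [0, 6, 0]] = 12 ≠ 0, so this unfolding has rank ≥ 3; CP rank is at least every unfolding rank, so rank(T) ≥ 3. (Unfolding ranks only ever bound the CP rank from below — rank(T) can be strictly larger than all of them — so the matching upper bound has to come from an explicit 3-term decomposition.)
Upper bound: T is a sum of 3 rank-1 terms, T = [0, 1] ⊗ [1, -1] ⊗ [0, 2, -2] + [1, 0] ⊗ [1, -1] ⊗ [2, -4, -2] + [1, 1] ⊗ [1, 2] ⊗ [-1, 0, 2] (written with every a and b primitive with positive leading entry and the scale carried by c; CP decompositions are not unique, and this one is verified by expanding entrywise), so rank(T) ≤ 3.
These bounds meet, so rank(T) = 3.

3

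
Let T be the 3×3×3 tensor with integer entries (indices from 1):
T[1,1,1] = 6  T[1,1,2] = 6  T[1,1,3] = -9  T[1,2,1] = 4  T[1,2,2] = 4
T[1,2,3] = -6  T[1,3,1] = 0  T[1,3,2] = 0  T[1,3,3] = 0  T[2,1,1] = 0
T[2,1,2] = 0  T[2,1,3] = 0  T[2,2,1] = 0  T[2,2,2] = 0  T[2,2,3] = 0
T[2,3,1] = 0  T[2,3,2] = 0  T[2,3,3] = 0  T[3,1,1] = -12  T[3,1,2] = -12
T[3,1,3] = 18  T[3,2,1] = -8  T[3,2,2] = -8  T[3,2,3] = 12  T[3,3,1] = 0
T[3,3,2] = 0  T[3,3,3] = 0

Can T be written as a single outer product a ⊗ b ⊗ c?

Yes

If T = a ⊗ b ⊗ c then every fibre of T is a multiple of the corresponding factor, so read the factors off the fibres through the nonzero entry T[1,1,1] = 6.
The mode-1 fibre T[:,1,1] = [6, 0, -12] gives a = [1, 0, -2] (primitive direction); the mode-2 fibre T[1,:,1] = [6, 4, 0] gives b = [3, 2, 0]; then c[k] = T[1,1,k] / (a[1]·b[1]) = [6, 6, -9] / 3 = [2, 2, -3].
Expanding [1, 0, -2] ⊗ [3, 2, 0] ⊗ [2, 2, -3] reproduces all 27 entries of T, so T = [1, 0, -2] ⊗ [3, 2, 0] ⊗ [2, 2, -3] and rank(T) ≤ 1.
Equivalently every frontal slice T[:,:,k] is c[k] times the rank-1 matrix [1, 0, -2] ⊗ [3, 2, 0]. So T has rank 1 (it is nonzero).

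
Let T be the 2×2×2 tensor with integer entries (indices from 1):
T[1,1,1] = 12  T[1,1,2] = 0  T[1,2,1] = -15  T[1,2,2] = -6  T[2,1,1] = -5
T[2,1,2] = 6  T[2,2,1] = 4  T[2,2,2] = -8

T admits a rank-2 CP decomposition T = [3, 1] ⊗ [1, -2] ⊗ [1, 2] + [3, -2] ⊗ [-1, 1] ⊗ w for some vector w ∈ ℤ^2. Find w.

Subtract the known terms from T to get the rank-1 residual R = [3, -2] ⊗ [-1, 1] ⊗ w, so R[i,j,k] = a[i]·b[j]·w[k]. Pick indices with nonzero a[1]·b[1] = (3)·(-1) = -3. Only the fibre through (1,1,·) is needed: R[1,1,:] = T[1,1,:] − Σₗ aₗ[1]bₗ[1]cₗ = [12, 0] − (3)·(1)·[1, 2] = [9, -6]. Then w[k] = R[1,1,k] / -3 for each k, giving w = [9, -6] / -3 = [-3, 2].

w = [-3, 2]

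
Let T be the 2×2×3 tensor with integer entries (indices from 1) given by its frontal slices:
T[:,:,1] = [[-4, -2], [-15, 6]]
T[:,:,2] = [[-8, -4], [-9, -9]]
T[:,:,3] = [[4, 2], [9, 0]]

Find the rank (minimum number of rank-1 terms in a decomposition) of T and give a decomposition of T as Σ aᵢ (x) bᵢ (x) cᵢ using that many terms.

rank(T) = 2

Lower bound: in the mode-1 unfolding of T (rows indexed by i, columns by (j,k)) the 2×2 minor on rows i ∈ {1, 2}, columns (j,k) ∈ {(1,1), (1,2)} is det [[-4, -8], [-15, -9]] = -84 ≠ 0, so that unfolding has rank ≥ 2 and hence rank(T) ≥ 2 (CP rank is at least every unfolding rank, though it can be larger).
Upper bound: with S_k = T[:,:,k], the two rank-1 terms a₁b₁ᵀ, a₂b₂ᵀ are the rank-1 members of the pencil x·S₁ + y·S₂.
det(x·S₁ + y·S₂) is −54·x² − 90·xy + 36·y² = (-18)·(x + 2·y)(3·x − y), vanishing at (x:y) = (2:-1) and (1:3).
M₁ = 2·S₁ − S₂ = [[0, 0], [-21, 21]] = (-21)·[0, 1][1, -1]ᵀ and M₂ = S₁ + 3·S₂ = [[-28, -14], [-42, -21]] = (-7)·[2, 3][2, 1]ᵀ, so take a₁ = [0, 1], b₁ = [1, -1], a₂ = [2, 3], b₂ = [2, 1].
Each slice is an integer combination of E₁ = a₁b₁ᵀ and E₂ = a₂b₂ᵀ: S₁ = −9·E₁ − E₂, S₂ = 3·E₁ − 2·E₂, S₃ = 3·E₁ + E₂; reading off coefficients, c₁ = [-9, 3, 3] and c₂ = [-1, -2, 1].
Hence T = [0, 1] (x) [1, -1] (x) [-9, 3, 3] + [2, 3] (x) [2, 1] (x) [-1, -2, 1], so rank(T) ≤ 2.
These bounds meet, so rank(T) = 2.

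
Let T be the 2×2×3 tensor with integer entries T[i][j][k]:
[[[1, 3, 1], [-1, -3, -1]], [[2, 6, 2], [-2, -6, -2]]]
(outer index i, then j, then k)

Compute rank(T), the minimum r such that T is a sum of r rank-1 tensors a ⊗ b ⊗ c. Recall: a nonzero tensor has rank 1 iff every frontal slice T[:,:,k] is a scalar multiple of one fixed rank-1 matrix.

1

Lower bound: T ≠ 0 (e.g. T[0,0,0] = 1), so rank(T) ≥ 1.
Upper bound: if T = a ⊗ b ⊗ c then every fibre of T is a multiple of the corresponding factor, so read the factors off the fibres through the nonzero entry T[0,0,0] = 1.
The mode-1 fibre T[:,0,0] = [1, 2] gives a = [1, 2] (primitive direction); the mode-2 fibre T[0,:,0] = [1, -1] gives b = [1, -1]; then c[k] = T[0,0,k] / (a[0]·b[0]) = [1, 3, 1] / 1 = [1, 3, 1].
Expanding [1, 2] ⊗ [1, -1] ⊗ [1, 3, 1] reproduces all 12 entries of T, so T = [1, 2] ⊗ [1, -1] ⊗ [1, 3, 1] and rank(T) ≤ 1.
These bounds meet, so rank(T) = 1.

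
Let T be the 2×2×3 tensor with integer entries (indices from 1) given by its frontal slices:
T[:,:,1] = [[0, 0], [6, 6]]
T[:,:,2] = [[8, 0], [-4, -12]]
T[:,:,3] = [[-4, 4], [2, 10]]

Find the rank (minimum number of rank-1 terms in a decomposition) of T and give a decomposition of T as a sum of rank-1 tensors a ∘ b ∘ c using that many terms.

Lower bound: the mode-3 unfolding of T (rows indexed by k, columns by (i,j) = (1,1), (1,2), (2,1), (2,2)) is [[0, 0, 6, 6], [8, 0, -4, -12], [-4, 4, 2, 10]].
There the 3×3 minor on rows k ∈ {1, 2, 3}, columns (i,j) ∈ {(1,1), (1,2), (2,1)} is det [[0, 0, 6], [8, 0, -4], [-4, 4, 2]] = 192 ≠ 0, so this unfolding has rank ≥ 3; CP rank is at least every unfolding rank, so rank(T) ≥ 3. (Flattening ranks never certify an upper bound on CP rank; for that we must actually write T with 3 rank-1 terms.)
Upper bound: T is a sum of 3 rank-1 terms, T = [1, -2] ∘ [1, 1] ∘ [-2, 4, -2] + [1, 1] ∘ [1, -1] ∘ [0, 4, -4] + [1, 1] ∘ [1, 1] ∘ [2, 0, 2] (written with every a and b primitive with positive leading entry and the scale carried by c; CP decompositions are not unique, and this one is verified by expanding entrywise), so rank(T) ≤ 3.
These bounds meet, so rank(T) = 3.
Check entry T[1,1,2] = 8: (1)·(1)·(4) + (1)·(1)·(4) + (1)·(1)·(0) = 8.

rank(T) = 3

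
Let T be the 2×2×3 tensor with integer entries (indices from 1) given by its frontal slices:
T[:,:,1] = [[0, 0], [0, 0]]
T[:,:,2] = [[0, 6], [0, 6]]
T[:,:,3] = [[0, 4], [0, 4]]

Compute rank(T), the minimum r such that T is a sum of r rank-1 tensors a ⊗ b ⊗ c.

1

Lower bound: T ≠ 0 (e.g. T[1,2,2] = 6), so rank(T) ≥ 1.
Upper bound: the mode-1 fibre T[:,2,2] = [6, 6] gives a = [1, 1] (primitive direction); the mode-2 fibre T[1,:,2] = [0, 6] gives b = [0, 1]; then c[k] = T[1,2,k] / (a[1]·b[2]) = [0, 6, 4] / 1 = [0, 6, 4].
Expanding [1, 1] ⊗ [0, 1] ⊗ [0, 6, 4] reproduces all 12 entries of T, so T = [1, 1] ⊗ [0, 1] ⊗ [0, 6, 4] and rank(T) ≤ 1.
These bounds meet, so rank(T) = 1.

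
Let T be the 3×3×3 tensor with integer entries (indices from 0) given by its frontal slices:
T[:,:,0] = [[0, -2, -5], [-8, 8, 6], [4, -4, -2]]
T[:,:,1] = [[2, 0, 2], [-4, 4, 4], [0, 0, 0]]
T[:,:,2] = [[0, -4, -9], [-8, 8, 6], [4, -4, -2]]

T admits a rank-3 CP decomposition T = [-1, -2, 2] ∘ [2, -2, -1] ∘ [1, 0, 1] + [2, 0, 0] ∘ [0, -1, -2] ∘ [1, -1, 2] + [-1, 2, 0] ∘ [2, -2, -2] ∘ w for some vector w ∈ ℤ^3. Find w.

Subtract the known terms from T to get the rank-1 residual R = [-1, 2, 0] ∘ [2, -2, -2] ∘ w, so R[i,j,k] = a[i]·b[j]·w[k]. Pick indices with nonzero a[0]·b[0] = (-1)·(2) = -2. Only the fibre through (0,0,·) is needed: R[0,0,:] = T[0,0,:] − Σₗ aₗ[0]bₗ[0]cₗ = [0, 2, 0] − (-1)·(2)·[1, 0, 1] − (2)·(0)·[1, -1, 2] = [2, 2, 2]. Then w[k] = R[0,0,k] / -2 for each k, giving w = [2, 2, 2] / -2 = [-1, -1, -1].

w = [-1, -1, -1]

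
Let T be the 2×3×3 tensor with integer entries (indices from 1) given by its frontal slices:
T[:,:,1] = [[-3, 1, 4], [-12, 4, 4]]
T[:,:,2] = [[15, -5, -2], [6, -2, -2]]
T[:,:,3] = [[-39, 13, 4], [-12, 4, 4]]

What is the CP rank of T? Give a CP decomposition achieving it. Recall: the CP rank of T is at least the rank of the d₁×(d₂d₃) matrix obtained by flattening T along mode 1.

Lower bound: the mode-1 unfolding of T (rows indexed by i, columns by (j,k) = (1,1), (1,2), (1,3), (2,1), (2,2), (2,3), (3,1), (3,2), (3,3)) is [[-3, 15, -39, 1, -5, 13, 4, -2, 4], [-12, 6, -12, 4, -2, 4, 4, -2, 4]].
There the 2×2 minor on rows i ∈ {1, 2}, columns (j,k) ∈ {(1,1), (1,2)} is det [[-3, 15], [-12, 6]] = 162 ≠ 0, so this unfolding has rank ≥ 2; CP rank is at least every unfolding rank, so rank(T) ≥ 2. (Unfolding ranks only ever bound the CP rank from below — rank(T) can be strictly larger than all of them — so the matching upper bound has to come from an explicit 2-term decomposition.)
Upper bound — finding two terms. Write S_k = T[:,:,k] for the frontal slices: S₁ = [[-3, 1, 4], [-12, 4, 4]], S₂ = [[15, -5, -2], [6, -2, -2]], S₃ = [[-39, 13, 4], [-12, 4, 4]].
If T = a₁ ⊗ b₁ ⊗ c₁ + a₂ ⊗ b₂ ⊗ c₂ then each S_k = c₁[k]·a₁b₁ᵀ + c₂[k]·a₂b₂ᵀ. S₁ and S₂ are linearly independent, so a₁b₁ᵀ and a₂b₂ᵀ must span the same plane of matrices: they are the rank-1 matrices of the form x·S₁ + y·S₂.
The 2×2 minor of x·S₁ + y·S₂ on rows {1,2}, columns {1,3} is 36·x² + 18·xy − 18·y² = 18·(2·x − y)(x + y), vanishing at (x:y) = (1:2) and (1:-1).
M₁ = S₁ + 2·S₂ = [[27, -9, 0], [0, 0, 0]] = 9·(1, 0)(3, -1, 0)ᵀ and M₂ = S₁ − S₂ = [[-18, 6, 6], [-18, 6, 6]] = (-6)·(1, 1)(3, -1, -1)ᵀ, so take a₁ = (1, 0), b₁ = (3, -1, 0), a₂ = (1, 1), b₂ = (3, -1, -1).
Each slice is an integer combination of E₁ = a₁b₁ᵀ and E₂ = a₂b₂ᵀ: S₁ = 3·E₁ − 4·E₂, S₂ = 3·E₁ + 2·E₂, S₃ = −9·E₁ − 4·E₂; reading off coefficients, c₁ = (3, 3, -9) and c₂ = (-4, 2, -4).
Hence T = (1, 0) ⊗ (3, -1, 0) ⊗ (3, 3, -9) + (1, 1) ⊗ (3, -1, -1) ⊗ (-4, 2, -4), so rank(T) ≤ 2.
These bounds meet, so rank(T) = 2.

rank(T) = 2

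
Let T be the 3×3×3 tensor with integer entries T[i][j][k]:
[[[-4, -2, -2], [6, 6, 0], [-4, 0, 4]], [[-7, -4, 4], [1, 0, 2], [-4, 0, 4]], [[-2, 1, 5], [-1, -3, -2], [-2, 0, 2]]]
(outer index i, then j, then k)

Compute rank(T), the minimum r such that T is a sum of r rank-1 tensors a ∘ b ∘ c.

3

Lower bound: in the mode-1 unfolding of T (rows indexed by i, columns by (j,k)) the 3×3 minor on rows i ∈ {0, 1, 2}, columns (j,k) ∈ {(0,0), (0,1), (0,2)} is det [[-4, -2, -2], [-7, -4, 4], [-2, 1, 5]] = 72 ≠ 0, so that unfolding has rank ≥ 3 and hence rank(T) ≥ 3 (CP rank is at least every unfolding rank, though it can be larger).
Upper bound: T is a sum of 3 rank-1 terms, T = [2, -2, -1] ∘ [1, 1, 0] ∘ [1, 1, -1] + [2, 1, -1] ∘ [1, -1, 0] ∘ [-1, -2, -2] + [2, 2, 1] ∘ [2, -1, 2] ∘ [-1, 0, 1] (written with every a and b primitive with positive leading entry and the scale carried by c; CP decompositions are not unique, and this one is verified by expanding entrywise), so rank(T) ≤ 3.
These bounds meet, so rank(T) = 3.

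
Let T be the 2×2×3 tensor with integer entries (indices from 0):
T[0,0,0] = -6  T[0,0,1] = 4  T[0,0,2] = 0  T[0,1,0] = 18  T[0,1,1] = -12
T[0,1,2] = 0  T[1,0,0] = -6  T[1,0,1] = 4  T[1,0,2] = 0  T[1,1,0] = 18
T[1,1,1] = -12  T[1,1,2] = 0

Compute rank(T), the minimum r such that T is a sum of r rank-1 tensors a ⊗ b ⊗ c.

1

Lower bound: T ≠ 0 (e.g. T[0,0,0] = -6), so rank(T) ≥ 1.
Upper bound: if T = a ⊗ b ⊗ c then every fibre of T is a multiple of the corresponding factor, so read the factors off the fibres through the nonzero entry T[0,0,0] = -6.
The mode-1 fibre T[:,0,0] = [-6, -6] gives a = [1, 1] (primitive direction); the mode-2 fibre T[0,:,0] = [-6, 18] gives b = [1, -3]; then c[k] = T[0,0,k] / (a[0]·b[0]) = [-6, 4, 0] / 1 = [-6, 4, 0].
Expanding [1, 1] ⊗ [1, -3] ⊗ [-6, 4, 0] reproduces all 12 entries of T, so T = [1, 1] ⊗ [1, -3] ⊗ [-6, 4, 0] and rank(T) ≤ 1.
These bounds meet, so rank(T) = 1.
Check entry T[0,1,1] = -12: (1)·(-3)·(4) = -12.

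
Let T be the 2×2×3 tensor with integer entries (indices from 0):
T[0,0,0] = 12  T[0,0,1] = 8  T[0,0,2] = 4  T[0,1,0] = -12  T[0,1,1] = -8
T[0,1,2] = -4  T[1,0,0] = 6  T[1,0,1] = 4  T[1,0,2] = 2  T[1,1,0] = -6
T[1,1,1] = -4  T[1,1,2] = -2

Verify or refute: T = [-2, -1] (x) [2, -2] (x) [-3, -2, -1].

Reconstruct entrywise from the claimed factors. For example, T[0,0,2] = 4 and Σₗ aₗ[0]bₗ[0]cₗ[2] = (-2)·(2)·(-1) = 4; checking all 12 entries, every one matches. The claim holds.

Yes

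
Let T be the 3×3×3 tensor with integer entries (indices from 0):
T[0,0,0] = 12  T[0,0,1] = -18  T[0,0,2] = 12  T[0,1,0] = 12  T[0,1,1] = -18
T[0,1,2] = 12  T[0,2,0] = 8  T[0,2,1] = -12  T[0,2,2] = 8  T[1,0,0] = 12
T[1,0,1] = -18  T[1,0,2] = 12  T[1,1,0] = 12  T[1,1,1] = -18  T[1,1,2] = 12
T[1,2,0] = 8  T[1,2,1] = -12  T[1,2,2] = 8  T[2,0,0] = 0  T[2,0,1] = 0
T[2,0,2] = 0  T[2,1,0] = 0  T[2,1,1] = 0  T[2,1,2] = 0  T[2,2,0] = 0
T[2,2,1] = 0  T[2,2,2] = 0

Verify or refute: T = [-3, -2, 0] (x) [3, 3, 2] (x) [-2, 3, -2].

Reconstruct entry (0,0,0) from the claimed factors: Σₗ aₗ[0]bₗ[0]cₗ[0] = (-3)·(3)·(-2) = 18, but T[0,0,0] = 12. The claim is false.

No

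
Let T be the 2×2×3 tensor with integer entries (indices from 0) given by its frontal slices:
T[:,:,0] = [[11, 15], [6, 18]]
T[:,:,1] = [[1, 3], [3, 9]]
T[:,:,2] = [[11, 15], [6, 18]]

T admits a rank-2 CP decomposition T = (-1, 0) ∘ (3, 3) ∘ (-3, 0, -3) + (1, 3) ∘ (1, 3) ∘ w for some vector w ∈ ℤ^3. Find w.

Subtract the known terms from T to get the rank-1 residual R = (1, 3) ∘ (1, 3) ∘ w, so R[i,j,k] = a[i]·b[j]·w[k]. Pick indices with nonzero a[0]·b[0] = (1)·(1) = 1. Only the fibre through (0,0,·) is needed: R[0,0,:] = T[0,0,:] − Σₗ aₗ[0]bₗ[0]cₗ = [11, 1, 11] − (-1)·(3)·(-3, 0, -3) = [2, 1, 2]. Then w[k] = R[0,0,k] / 1 for each k, giving w = [2, 1, 2] / 1 = (2, 1, 2).

w = (2, 1, 2)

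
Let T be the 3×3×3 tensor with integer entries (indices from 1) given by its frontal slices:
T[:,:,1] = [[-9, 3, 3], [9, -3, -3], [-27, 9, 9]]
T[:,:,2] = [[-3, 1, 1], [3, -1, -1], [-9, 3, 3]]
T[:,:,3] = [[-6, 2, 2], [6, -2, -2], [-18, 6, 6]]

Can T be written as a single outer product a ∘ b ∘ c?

Yes

If T = a ∘ b ∘ c then every fibre of T is a multiple of the corresponding factor, so read the factors off the fibres through the nonzero entry T[1,1,1] = -9.
The mode-1 fibre T[:,1,1] = [-9, 9, -27] gives a = [1, -1, 3] (primitive direction); the mode-2 fibre T[1,:,1] = [-9, 3, 3] gives b = [3, -1, -1]; then c[k] = T[1,1,k] / (a[1]·b[1]) = [-9, -3, -6] / 3 = [-3, -1, -2].
Expanding [1, -1, 3] ∘ [3, -1, -1] ∘ [-3, -1, -2] reproduces all 27 entries of T, so T = [1, -1, 3] ∘ [3, -1, -1] ∘ [-3, -1, -2] and rank(T) ≤ 1.
Equivalently every frontal slice T[:,:,k] is c[k] times the rank-1 matrix [1, -1, 3] ∘ [3, -1, -1]. So T has rank 1 (it is nonzero).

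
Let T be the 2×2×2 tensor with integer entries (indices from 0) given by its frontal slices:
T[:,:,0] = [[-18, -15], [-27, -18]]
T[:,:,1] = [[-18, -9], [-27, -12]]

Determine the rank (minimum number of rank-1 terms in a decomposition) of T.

2

Lower bound: the mode-1 unfolding of T (rows indexed by i, columns by (j,k) = (0,0), (0,1), (1,0), (1,1)) is [[-18, -18, -15, -9], [-27, -27, -18, -12]].
There the 2×2 minor on rows i ∈ {0, 1}, columns (j,k) ∈ {(0,0), (1,0)} is det [[-18, -15], [-27, -18]] = -81 ≠ 0, so this unfolding has rank ≥ 2; CP rank is at least every unfolding rank, so rank(T) ≥ 2. (Flattening ranks never certify an upper bound on CP rank; for that we must actually write T with 2 rank-1 terms.)
Upper bound — finding two terms. Write S_k = T[:,:,k] for the frontal slices: S₀ = [[-18, -15], [-27, -18]], S₁ = [[-18, -9], [-27, -12]].
If T = a₁ ⊗ b₁ ⊗ c₁ + a₂ ⊗ b₂ ⊗ c₂ then each S_k = c₁[k]·a₁b₁ᵀ + c₂[k]·a₂b₂ᵀ. S₀ and S₁ are linearly independent, so a₁b₁ᵀ and a₂b₂ᵀ must span the same plane of matrices: they are the rank-1 matrices of the form x·S₀ + y·S₁.
det(x·S₀ + y·S₁) is −81·x² − 108·xy − 27·y² = (-27)·(x + y)(3·x + y), vanishing at (x:y) = (1:-1) and (1:-3).
M₁ = S₀ − S₁ = [[0, -6], [0, -6]] = (-6)·(1, 1)(0, 1)ᵀ and M₂ = S₀ − 3·S₁ = [[36, 12], [54, 18]] = 6·(2, 3)(3, 1)ᵀ, so take a₁ = (1, 1), b₁ = (0, 1), a₂ = (2, 3), b₂ = (3, 1).
Each slice is an integer combination of E₁ = a₁b₁ᵀ and E₂ = a₂b₂ᵀ: S₀ = −9·E₁ − 3·E₂, S₁ = −3·E₁ − 3·E₂; reading off coefficients, c₁ = (-9, -3) and c₂ = (-3, -3).
Hence T = (1, 1) ⊗ (0, 1) ⊗ (-9, -3) + (2, 3) ⊗ (3, 1) ⊗ (-3, -3), so rank(T) ≤ 2.
These bounds meet, so rank(T) = 2.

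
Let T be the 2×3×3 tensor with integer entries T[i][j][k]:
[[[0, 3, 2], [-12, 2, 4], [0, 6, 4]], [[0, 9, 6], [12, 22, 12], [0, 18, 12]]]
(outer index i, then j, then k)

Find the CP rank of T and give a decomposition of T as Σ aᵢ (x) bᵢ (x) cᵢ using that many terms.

Lower bound: the mode-1 unfolding of T (rows indexed by i, columns by (j,k) = (0,0), (0,1), (0,2), (1,0), (1,1), (1,2), (2,0), (2,1), (2,2)) is [[0, 3, 2, -12, 2, 4, 0, 6, 4], [0, 9, 6, 12, 22, 12, 0, 18, 12]].
There the 2×2 minor on rows i ∈ {0, 1}, columns (j,k) ∈ {(0,1), (1,0)} is det [[3, -12], [9, 12]] = 144 ≠ 0, so this unfolding has rank ≥ 2; CP rank is at least every unfolding rank, so rank(T) ≥ 2. (Flattening ranks never certify an upper bound on CP rank; for that we must actually write T with 2 rank-1 terms.)
Upper bound — finding two terms. Write S_k = T[:,:,k] for the frontal slices: S₀ = [[0, -12, 0], [0, 12, 0]], S₁ = [[3, 2, 6], [9, 22, 18]], S₂ = [[2, 4, 4], [6, 12, 12]].
If T = a₁ (x) b₁ (x) c₁ + a₂ (x) b₂ (x) c₂ then each S_k = c₁[k]·a₁b₁ᵀ + c₂[k]·a₂b₂ᵀ. S₀ and S₁ are linearly independent, so a₁b₁ᵀ and a₂b₂ᵀ must span the same plane of matrices: they are the rank-1 matrices of the form x·S₀ + y·S₁.
The 2×2 minor of x·S₀ + y·S₁ on rows {0,1}, columns {0,1} is 144·xy + 48·y² = 48·(y)(3·x + y), vanishing at (x:y) = (1:0) and (1:-3).
M₁ = S₀ = [[0, -12, 0], [0, 12, 0]] = (-12)·(1, -1)(0, 1, 0)ᵀ and M₂ = S₀ − 3·S₁ = [[-9, -18, -18], [-27, -54, -54]] = (-9)·(1, 3)(1, 2, 2)ᵀ, so take a₁ = (1, -1), b₁ = (0, 1, 0), a₂ = (1, 3), b₂ = (1, 2, 2).
Each slice is an integer combination of E₁ = a₁b₁ᵀ and E₂ = a₂b₂ᵀ: S₀ = −12·E₁, S₁ = −4·E₁ + 3·E₂, S₂ = 2·E₂; reading off coefficients, c₁ = (-12, -4, 0) and c₂ = (0, 3, 2).
Hence T = (1, -1) (x) (0, 1, 0) (x) (-12, -4, 0) + (1, 3) (x) (1, 2, 2) (x) (0, 3, 2), so rank(T) ≤ 2.
These bounds meet, so rank(T) = 2.
Check entry T[0,0,0] = 0: (1)·(0)·(-12) + (1)·(1)·(0) = 0.

rank(T) = 2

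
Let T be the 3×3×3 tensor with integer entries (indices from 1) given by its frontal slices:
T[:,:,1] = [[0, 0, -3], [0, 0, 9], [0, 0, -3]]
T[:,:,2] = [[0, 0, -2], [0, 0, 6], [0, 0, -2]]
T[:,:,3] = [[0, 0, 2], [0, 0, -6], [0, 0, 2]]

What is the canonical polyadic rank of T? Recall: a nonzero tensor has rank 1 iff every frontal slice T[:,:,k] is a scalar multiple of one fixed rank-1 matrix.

Lower bound: T ≠ 0 (e.g. T[1,3,1] = -3), so rank(T) ≥ 1.
Upper bound: if T = a ⊗ b ⊗ c then every fibre of T is a multiple of the corresponding factor, so read the factors off the fibres through the nonzero entry T[1,3,1] = -3.
The mode-1 fibre T[:,3,1] = [-3, 9, -3] gives a = [1, -3, 1] (primitive direction); the mode-2 fibre T[1,:,1] = [0, 0, -3] gives b = [0, 0, 1]; then c[k] = T[1,3,k] / (a[1]·b[3]) = [-3, -2, 2] / 1 = [-3, -2, 2].
Expanding [1, -3, 1] ⊗ [0, 0, 1] ⊗ [-3, -2, 2] reproduces all 27 entries of T, so T = [1, -3, 1] ⊗ [0, 0, 1] ⊗ [-3, -2, 2] and rank(T) ≤ 1.
These bounds meet, so rank(T) = 1.

1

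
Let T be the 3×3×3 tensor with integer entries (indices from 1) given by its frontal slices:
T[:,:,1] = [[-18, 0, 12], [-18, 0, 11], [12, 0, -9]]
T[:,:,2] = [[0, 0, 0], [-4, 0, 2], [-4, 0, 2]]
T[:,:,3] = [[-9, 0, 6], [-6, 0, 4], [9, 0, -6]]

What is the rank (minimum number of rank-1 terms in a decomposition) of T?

Lower bound: the mode-2 unfolding of T (rows indexed by j, columns by (i,k) = (1,1), (1,2), (1,3), (2,1), (2,2), (2,3), (3,1), (3,2), (3,3)) is [[-18, 0, -9, -18, -4, -6, 12, -4, 9], [0, 0, 0, 0, 0, 0, 0, 0, 0], [12, 0, 6, 11, 2, 4, -9, 2, -6]].
There the 2×2 minor on rows j ∈ {1, 3}, columns (i,k) ∈ {(1,1), (2,1)} is det [[-18, -18], [12, 11]] = 18 ≠ 0, so this unfolding has rank ≥ 2; CP rank is at least every unfolding rank, so rank(T) ≥ 2. (Flattening ranks never certify an upper bound on CP rank; for that we must actually write T with 2 rank-1 terms.)
Upper bound — finding two terms. Write S_k = T[:,:,k] for the frontal slices: S₁ = [[-18, 0, 12], [-18, 0, 11], [12, 0, -9]], S₂ = [[0, 0, 0], [-4, 0, 2], [-4, 0, 2]], S₃ = [[-9, 0, 6], [-6, 0, 4], [9, 0, -6]].
If T = a₁ ⊗ b₁ ⊗ c₁ + a₂ ⊗ b₂ ⊗ c₂ then each S_k = c₁[k]·a₁b₁ᵀ + c₂[k]·a₂b₂ᵀ. S₁ and S₂ are linearly independent, so a₁b₁ᵀ and a₂b₂ᵀ must span the same plane of matrices: they are the rank-1 matrices of the form x·S₁ + y·S₂.
The 2×2 minor of x·S₁ + y·S₂ on rows {1,2}, columns {1,3} is 18·x² + 12·xy = 6·(3·x + 2·y)(x), vanishing at (x:y) = (2:-3) and (0:1).
M₁ = 2·S₁ − 3·S₂ = [[-36, 0, 24], [-24, 0, 16], [36, 0, -24]] = (-4)·[3, 2, -3][3, 0, -2]ᵀ and M₂ = S₂ = [[0, 0, 0], [-4, 0, 2], [-4, 0, 2]] = (-2)·[0, 1, 1][2, 0, -1]ᵀ, so take a₁ = [3, 2, -3], b₁ = [3, 0, -2], a₂ = [0, 1, 1], b₂ = [2, 0, -1].
Each slice is an integer combination of E₁ = a₁b₁ᵀ and E₂ = a₂b₂ᵀ: S₁ = −2·E₁ − 3·E₂, S₂ = −2·E₂, S₃ = −E₁; reading off coefficients, c₁ = [-2, 0, -1] and c₂ = [-3, -2, 0].
Hence T = [3, 2, -3] ⊗ [3, 0, -2] ⊗ [-2, 0, -1] + [0, 1, 1] ⊗ [2, 0, -1] ⊗ [-3, -2, 0], so rank(T) ≤ 2.
These bounds meet, so rank(T) = 2.

2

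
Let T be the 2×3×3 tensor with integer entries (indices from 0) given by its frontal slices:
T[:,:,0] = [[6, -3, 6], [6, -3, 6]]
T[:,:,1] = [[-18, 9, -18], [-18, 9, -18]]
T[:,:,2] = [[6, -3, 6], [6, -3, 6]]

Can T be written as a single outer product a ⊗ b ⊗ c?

If T = a ⊗ b ⊗ c then every fibre of T is a multiple of the corresponding factor, so read the factors off the fibres through the nonzero entry T[0,0,0] = 6.
The mode-1 fibre T[:,0,0] = [6, 6] gives a = (1, 1) (primitive direction); the mode-2 fibre T[0,:,0] = [6, -3, 6] gives b = (2, -1, 2); then c[k] = T[0,0,k] / (a[0]·b[0]) = [6, -18, 6] / 2 = (3, -9, 3).
Expanding (1, 1) ⊗ (2, -1, 2) ⊗ (3, -9, 3) reproduces all 18 entries of T, so T = (1, 1) ⊗ (2, -1, 2) ⊗ (3, -9, 3) and rank(T) ≤ 1.
Equivalently every frontal slice T[:,:,k] is c[k] times the rank-1 matrix (1, 1) ⊗ (2, -1, 2). So T has rank 1 (it is nonzero).

Yes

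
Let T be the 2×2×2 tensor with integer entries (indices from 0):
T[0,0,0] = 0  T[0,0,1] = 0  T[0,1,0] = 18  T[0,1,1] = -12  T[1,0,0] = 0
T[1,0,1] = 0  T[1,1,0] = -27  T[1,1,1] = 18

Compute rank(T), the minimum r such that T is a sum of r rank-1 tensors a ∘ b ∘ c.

Lower bound: T ≠ 0 (e.g. T[0,1,0] = 18), so rank(T) ≥ 1.
Upper bound: the mode-1 fibre T[:,1,0] = [18, -27] gives a = [2, -3] (primitive direction); the mode-2 fibre T[0,:,0] = [0, 18] gives b = [0, 1]; then c[k] = T[0,1,k] / (a[0]·b[1]) = [18, -12] / 2 = [9, -6].
Expanding [2, -3] ∘ [0, 1] ∘ [9, -6] reproduces all 8 entries of T, so T = [2, -3] ∘ [0, 1] ∘ [9, -6] and rank(T) ≤ 1.
These bounds meet, so rank(T) = 1.

1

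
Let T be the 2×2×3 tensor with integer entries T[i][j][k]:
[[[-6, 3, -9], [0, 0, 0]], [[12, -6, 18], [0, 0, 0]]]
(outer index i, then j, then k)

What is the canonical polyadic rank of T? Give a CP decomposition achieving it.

rank(T) = 1

Lower bound: T ≠ 0 (e.g. T[0,0,0] = -6), so rank(T) ≥ 1.
Upper bound: if T = a (x) b (x) c then every fibre of T is a multiple of the corresponding factor, so read the factors off the fibres through the nonzero entry T[0,0,0] = -6.
The mode-1 fibre T[:,0,0] = [-6, 12] gives a = [1, -2] (primitive direction); the mode-2 fibre T[0,:,0] = [-6, 0] gives b = [1, 0]; then c[k] = T[0,0,k] / (a[0]·b[0]) = [-6, 3, -9] / 1 = [-6, 3, -9].
Expanding [1, -2] (x) [1, 0] (x) [-6, 3, -9] reproduces all 12 entries of T, so T = [1, -2] (x) [1, 0] (x) [-6, 3, -9] and rank(T) ≤ 1.
These bounds meet, so rank(T) = 1.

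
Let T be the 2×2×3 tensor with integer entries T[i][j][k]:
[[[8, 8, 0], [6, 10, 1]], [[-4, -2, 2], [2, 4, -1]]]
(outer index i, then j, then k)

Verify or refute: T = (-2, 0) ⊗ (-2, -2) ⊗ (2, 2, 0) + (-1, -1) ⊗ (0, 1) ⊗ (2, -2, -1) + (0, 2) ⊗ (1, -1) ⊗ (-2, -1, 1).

Yes

Reconstruct entrywise from the claimed factors. For example, T[1,0,0] = -4 and Σₗ aₗ[1]bₗ[0]cₗ[0] = (0)·(-2)·(2) + (-1)·(0)·(2) + (2)·(1)·(-2) = -4; checking all 12 entries, every one matches. The claim holds.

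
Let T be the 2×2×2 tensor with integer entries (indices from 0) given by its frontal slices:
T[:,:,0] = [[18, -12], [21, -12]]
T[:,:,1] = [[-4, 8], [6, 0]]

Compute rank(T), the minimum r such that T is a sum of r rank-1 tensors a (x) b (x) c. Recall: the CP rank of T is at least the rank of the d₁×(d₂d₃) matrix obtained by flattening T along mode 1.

Lower bound: the mode-1 unfolding of T (rows indexed by i, columns by (j,k) = (0,0), (0,1), (1,0), (1,1)) is [[18, -4, -12, 8], [21, 6, -12, 0]].
There the 2×2 minor on rows i ∈ {0, 1}, columns (j,k) ∈ {(0,0), (0,1)} is det [[18, -4], [21, 6]] = 192 ≠ 0, so this unfolding has rank ≥ 2; CP rank is at least every unfolding rank, so rank(T) ≥ 2. (Flattening ranks never certify an upper bound on CP rank; for that we must actually write T with 2 rank-1 terms.)
Upper bound — finding two terms. Write S_k = T[:,:,k] for the frontal slices: S₀ = [[18, -12], [21, -12]], S₁ = [[-4, 8], [6, 0]].
If T = a₁ (x) b₁ (x) c₁ + a₂ (x) b₂ (x) c₂ then each S_k = c₁[k]·a₁b₁ᵀ + c₂[k]·a₂b₂ᵀ. S₀ and S₁ are linearly independent, so a₁b₁ᵀ and a₂b₂ᵀ must span the same plane of matrices: they are the rank-1 matrices of the form x·S₀ + y·S₁.
det(x·S₀ + y·S₁) is 36·x² − 48·xy − 48·y² = 12·(x − 2·y)(3·x + 2·y), vanishing at (x:y) = (2:1) and (2:-3).
M₁ = 2·S₀ + S₁ = [[32, -16], [48, -24]] = 8·[2, 3][2, -1]ᵀ and M₂ = 2·S₀ − 3·S₁ = [[48, -48], [24, -24]] = 24·[2, 1][1, -1]ᵀ, so take a₁ = [2, 3], b₁ = [2, -1], a₂ = [2, 1], b₂ = [1, -1].
Each slice is an integer combination of E₁ = a₁b₁ᵀ and E₂ = a₂b₂ᵀ: S₀ = 3·E₁ + 3·E₂, S₁ = 2·E₁ − 6·E₂; reading off coefficients, c₁ = [3, 2] and c₂ = [3, -6].
Hence T = [2, 3] (x) [2, -1] (x) [3, 2] + [2, 1] (x) [1, -1] (x) [3, -6], so rank(T) ≤ 2.
These bounds meet, so rank(T) = 2.
Check entry T[0,0,1] = -4: (2)·(2)·(2) + (2)·(1)·(-6) = -4.

2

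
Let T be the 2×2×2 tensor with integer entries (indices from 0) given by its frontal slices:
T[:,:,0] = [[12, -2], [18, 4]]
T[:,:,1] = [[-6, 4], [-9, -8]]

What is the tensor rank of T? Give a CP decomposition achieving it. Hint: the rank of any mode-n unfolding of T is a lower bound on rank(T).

rank(T) = 2

Lower bound: in the mode-3 unfolding of T (rows indexed by k, columns by (i,j)) the 2×2 minor on rows k ∈ {0, 1}, columns (i,j) ∈ {(0,0), (0,1)} is det [[12, -2], [-6, 4]] = 36 ≠ 0, so that unfolding has rank ≥ 2 and hence rank(T) ≥ 2 (CP rank is at least every unfolding rank, though it can be larger).
Upper bound: with S_k = T[:,:,k], the two rank-1 terms a₁b₁ᵀ, a₂b₂ᵀ are the rank-1 members of the pencil x·S₀ + y·S₁.
det(x·S₀ + y·S₁) is 84·x² − 210·xy + 84·y² = 42·(x − 2·y)(2·x − y), vanishing at (x:y) = (2:1) and (1:2).
M₁ = 2·S₀ + S₁ = [[18, 0], [27, 0]] = 9·[2, 3][1, 0]ᵀ and M₂ = S₀ + 2·S₁ = [[0, 6], [0, -12]] = 6·[1, -2][0, 1]ᵀ, so take a₁ = [2, 3], b₁ = [1, 0], a₂ = [1, -2], b₂ = [0, 1].
Each slice is an integer combination of E₁ = a₁b₁ᵀ and E₂ = a₂b₂ᵀ: S₀ = 6·E₁ − 2·E₂, S₁ = −3·E₁ + 4·E₂; reading off coefficients, c₁ = [6, -3] and c₂ = [-2, 4].
Hence T = [2, 3] ⊗ [1, 0] ⊗ [6, -3] + [1, -2] ⊗ [0, 1] ⊗ [-2, 4], so rank(T) ≤ 2.
These bounds meet, so rank(T) = 2.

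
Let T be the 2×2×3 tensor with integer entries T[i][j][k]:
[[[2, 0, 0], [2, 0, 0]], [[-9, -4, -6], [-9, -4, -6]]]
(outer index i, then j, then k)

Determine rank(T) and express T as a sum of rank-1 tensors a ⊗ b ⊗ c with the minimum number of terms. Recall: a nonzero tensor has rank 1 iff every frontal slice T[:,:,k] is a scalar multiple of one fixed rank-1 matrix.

Lower bound: the mode-3 unfolding of T (rows indexed by k, columns by (i,j) = (0,0), (0,1), (1,0), (1,1)) is [[2, 2, -9, -9], [0, 0, -4, -4], [0, 0, -6, -6]].
There the 2×2 minor on rows k ∈ {0, 1}, columns (i,j) ∈ {(0,0), (1,0)} is det [[2, -9], [0, -4]] = -8 ≠ 0, so this unfolding has rank ≥ 2; CP rank is at least every unfolding rank, so rank(T) ≥ 2. (Flattening ranks never certify an upper bound on CP rank; for that we must actually write T with 2 rank-1 terms.)
Upper bound — finding two terms. Every mode-2 slice of T is a multiple of one matrix: T[:,j,:] = b[j]·M with b = (1, 1) and M = [[2, 0, 0], [-9, -4, -6]] (rows indexed by i, columns by k). So it suffices to write M as a sum of two rank-1 matrices.
Splitting M by its rows (i = 0, 1), M = (1, 0)(2, 0, 0)ᵀ + (0, 1)(-9, -4, -6)ᵀ.
Hence T = (1, 0) ⊗ (1, 1) ⊗ (2, 0, 0) + (0, 1) ⊗ (1, 1) ⊗ (-9, -4, -6), so rank(T) ≤ 2.
These bounds meet, so rank(T) = 2.

rank(T) = 2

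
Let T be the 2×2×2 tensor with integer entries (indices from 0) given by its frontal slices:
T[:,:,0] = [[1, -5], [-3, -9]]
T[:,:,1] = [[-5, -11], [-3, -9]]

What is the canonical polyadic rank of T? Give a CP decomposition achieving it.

Lower bound: the mode-2 unfolding of T (rows indexed by j, columns by (i,k) = (0,0), (0,1), (1,0), (1,1)) is [[1, -5, -3, -3], [-5, -11, -9, -9]].
There the 2×2 minor on rows j ∈ {0, 1}, columns (i,k) ∈ {(0,0), (0,1)} is det [[1, -5], [-5, -11]] = -36 ≠ 0, so this unfolding has rank ≥ 2; CP rank is at least every unfolding rank, so rank(T) ≥ 2. (Unfolding ranks only ever bound the CP rank from below — rank(T) can be strictly larger than all of them — so the matching upper bound has to come from an explicit 2-term decomposition.)
Upper bound — finding two terms. Write S_k = T[:,:,k] for the frontal slices: S₀ = [[1, -5], [-3, -9]], S₁ = [[-5, -11], [-3, -9]].
If T = a₁ ⊗ b₁ ⊗ c₁ + a₂ ⊗ b₂ ⊗ c₂ then each S_k = c₁[k]·a₁b₁ᵀ + c₂[k]·a₂b₂ᵀ. S₀ and S₁ are linearly independent, so a₁b₁ᵀ and a₂b₂ᵀ must span the same plane of matrices: they are the rank-1 matrices of the form x·S₀ + y·S₁.
det(x·S₀ + y·S₁) is −24·x² − 12·xy + 12·y² = (-12)·(2·x − y)(x + y), vanishing at (x:y) = (1:2) and (1:-1).
M₁ = S₀ + 2·S₁ = [[-9, -27], [-9, -27]] = (-9)·[1, 1][1, 3]ᵀ and M₂ = S₀ − S₁ = [[6, 6], [0, 0]] = 6·[1, 0][1, 1]ᵀ, so take a₁ = [1, 1], b₁ = [1, 3], a₂ = [1, 0], b₂ = [1, 1].
Each slice is an integer combination of E₁ = a₁b₁ᵀ and E₂ = a₂b₂ᵀ: S₀ = −3·E₁ + 4·E₂, S₁ = −3·E₁ − 2·E₂; reading off coefficients, c₁ = [-3, -3] and c₂ = [4, -2].
Hence T = [1, 1] ⊗ [1, 3] ⊗ [-3, -3] + [1, 0] ⊗ [1, 1] ⊗ [4, -2], so rank(T) ≤ 2.
These bounds meet, so rank(T) = 2.
Check entry T[1,0,1] = -3: (1)·(1)·(-3) + (0)·(1)·(-2) = -3.

rank(T) = 2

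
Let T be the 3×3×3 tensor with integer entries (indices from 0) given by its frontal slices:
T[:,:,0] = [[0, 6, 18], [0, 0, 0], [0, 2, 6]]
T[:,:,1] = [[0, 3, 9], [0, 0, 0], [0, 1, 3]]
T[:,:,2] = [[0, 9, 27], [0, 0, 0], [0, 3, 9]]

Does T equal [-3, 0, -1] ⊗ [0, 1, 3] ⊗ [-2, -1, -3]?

Yes

Reconstruct entrywise from the claimed factors. For example, T[1,1,0] = 0 and Σₗ aₗ[1]bₗ[1]cₗ[0] = (0)·(1)·(-2) = 0; checking all 27 entries, every one matches. The claim holds.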